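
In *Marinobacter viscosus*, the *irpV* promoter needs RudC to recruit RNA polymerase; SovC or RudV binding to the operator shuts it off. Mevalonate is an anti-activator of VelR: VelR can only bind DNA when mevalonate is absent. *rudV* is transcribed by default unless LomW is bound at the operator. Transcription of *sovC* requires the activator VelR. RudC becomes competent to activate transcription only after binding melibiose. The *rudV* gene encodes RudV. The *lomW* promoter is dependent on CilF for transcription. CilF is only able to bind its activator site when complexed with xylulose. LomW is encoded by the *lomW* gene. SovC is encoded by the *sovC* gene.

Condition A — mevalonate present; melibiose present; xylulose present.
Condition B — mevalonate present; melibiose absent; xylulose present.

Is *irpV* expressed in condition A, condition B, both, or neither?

Condition A:
Mevalonate is present, so VelR is inactive.
Required activator VelR is absent, so *sovC* is not transcribed.
So SovC is not produced.
Melibiose is present, so RudC is active.
Xylulose is present, so CilF is active.
No repressor is bound and CilF is active, so *lomW* is transcribed.
So LomW is produced and active.
With repressor LomW bound, *rudV* is not transcribed.
So RudV is not produced.
No repressor is bound and RudC is active, so *irpV* is transcribed.
→ *irpV* is ON in A.
Condition B:
Mevalonate is present, so VelR is inactive.
Required activator VelR is absent, so *sovC* is not transcribed.
So SovC is not produced.
Melibiose is absent, so RudC is inactive.
Xylulose is present, so CilF is active.
No repressor is bound and CilF is active, so *lomW* is transcribed.
So LomW is produced and active.
With repressor LomW bound, *rudV* is not transcribed.
So RudV is not produced.
Required activator RudC is absent, so *irpV* is not transcribed.
→ *irpV* is OFF in B.

A only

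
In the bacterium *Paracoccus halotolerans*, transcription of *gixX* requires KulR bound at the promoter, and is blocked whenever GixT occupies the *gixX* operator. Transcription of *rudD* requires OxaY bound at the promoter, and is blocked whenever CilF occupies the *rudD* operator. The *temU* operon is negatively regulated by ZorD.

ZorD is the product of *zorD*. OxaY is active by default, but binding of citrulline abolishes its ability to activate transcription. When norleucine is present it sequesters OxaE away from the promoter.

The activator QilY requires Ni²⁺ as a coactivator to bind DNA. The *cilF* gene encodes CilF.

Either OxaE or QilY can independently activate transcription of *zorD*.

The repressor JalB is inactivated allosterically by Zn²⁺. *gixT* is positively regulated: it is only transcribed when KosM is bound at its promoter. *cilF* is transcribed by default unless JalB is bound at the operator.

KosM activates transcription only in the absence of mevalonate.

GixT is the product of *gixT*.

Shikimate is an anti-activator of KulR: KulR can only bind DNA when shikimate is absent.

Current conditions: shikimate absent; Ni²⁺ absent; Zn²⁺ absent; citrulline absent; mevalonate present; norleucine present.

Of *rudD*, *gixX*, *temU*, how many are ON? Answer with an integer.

3

Zn²⁺ is absent, so JalB is active.
With repressor JalB bound, *cilF* is not transcribed.
So CilF is not produced.
Citrulline is absent, so OxaY is active.
No repressor is bound and OxaY is active, so *rudD* is transcribed.
→ *rudD* is ON.
Mevalonate is present, so KosM is inactive.
Required activator KosM is absent, so *gixT* is not transcribed.
So GixT is not produced.
Shikimate is absent, so KulR is active.
No repressor is bound and KulR is active, so *gixX* is transcribed.
→ *gixX* is ON.
Norleucine is present, so OxaE is inactive.
Ni²⁺ is absent, so QilY is inactive.
No activator is available at the *zorD* promoter, so *zorD* is not transcribed.
So ZorD is not produced.
With no repressor bound, *temU* is transcribed.
→ *temU* is ON.
3 of the 3 genes are transcribed.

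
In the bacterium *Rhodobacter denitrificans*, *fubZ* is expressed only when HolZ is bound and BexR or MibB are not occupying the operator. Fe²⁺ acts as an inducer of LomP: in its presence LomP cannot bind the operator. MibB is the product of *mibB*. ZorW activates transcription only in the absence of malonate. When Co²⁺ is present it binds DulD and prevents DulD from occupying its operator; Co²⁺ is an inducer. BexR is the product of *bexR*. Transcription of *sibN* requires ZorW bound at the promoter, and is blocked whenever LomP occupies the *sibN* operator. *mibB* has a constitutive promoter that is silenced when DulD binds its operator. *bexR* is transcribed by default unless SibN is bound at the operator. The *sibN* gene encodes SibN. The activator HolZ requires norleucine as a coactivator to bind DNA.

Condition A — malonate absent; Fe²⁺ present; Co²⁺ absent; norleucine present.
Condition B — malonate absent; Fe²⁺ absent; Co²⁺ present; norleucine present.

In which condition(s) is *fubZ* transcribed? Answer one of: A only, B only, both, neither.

Condition A:
Malonate is absent, so ZorW is active.
Fe²⁺ is present, so LomP is inactive.
No repressor is bound and ZorW is active, so *sibN* is transcribed.
So SibN is produced and active.
With repressor SibN bound, *bexR* is not transcribed.
So BexR is not produced.
Co²⁺ is absent, so DulD is active.
With repressor DulD bound, *mibB* is not transcribed.
So MibB is not produced.
Norleucine is present, so HolZ is active.
No repressor is bound and HolZ is active, so *fubZ* is transcribed.
→ *fubZ* is ON in A.
Condition B:
Malonate is absent, so ZorW is active.
Fe²⁺ is absent, so LomP is active.
With repressor LomP bound, *sibN* is not transcribed.
So SibN is not produced.
With no repressor bound, *bexR* is transcribed.
So BexR is produced and active.
Co²⁺ is present, so DulD is inactive.
With no repressor bound, *mibB* is transcribed.
So MibB is produced and active.
Norleucine is present, so HolZ is active.
With repressor BexR bound, *fubZ* is not transcribed.
→ *fubZ* is OFF in B.

A only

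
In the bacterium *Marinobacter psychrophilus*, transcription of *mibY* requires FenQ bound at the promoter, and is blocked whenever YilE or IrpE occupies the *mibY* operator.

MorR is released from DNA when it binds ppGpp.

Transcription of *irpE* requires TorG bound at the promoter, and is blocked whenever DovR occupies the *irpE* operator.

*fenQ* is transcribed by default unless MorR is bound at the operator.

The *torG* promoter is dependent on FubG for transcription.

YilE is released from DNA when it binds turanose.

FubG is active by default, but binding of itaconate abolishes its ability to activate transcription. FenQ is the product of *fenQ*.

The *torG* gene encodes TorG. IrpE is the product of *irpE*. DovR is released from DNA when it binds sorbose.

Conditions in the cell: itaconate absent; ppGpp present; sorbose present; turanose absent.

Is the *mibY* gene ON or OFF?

OFF

Turanose is absent, so YilE is active.
ppGpp is present, so MorR is inactive.
With no repressor bound, *fenQ* is transcribed.
So FenQ is produced and active.
Itaconate is absent, so FubG is active.
No repressor is bound and FubG is active, so *torG* is transcribed.
So TorG is produced and active.
Sorbose is present, so DovR is inactive.
No repressor is bound and TorG is active, so *irpE* is transcribed.
So IrpE is produced and active.
With repressor YilE bound, *mibY* is not transcribed.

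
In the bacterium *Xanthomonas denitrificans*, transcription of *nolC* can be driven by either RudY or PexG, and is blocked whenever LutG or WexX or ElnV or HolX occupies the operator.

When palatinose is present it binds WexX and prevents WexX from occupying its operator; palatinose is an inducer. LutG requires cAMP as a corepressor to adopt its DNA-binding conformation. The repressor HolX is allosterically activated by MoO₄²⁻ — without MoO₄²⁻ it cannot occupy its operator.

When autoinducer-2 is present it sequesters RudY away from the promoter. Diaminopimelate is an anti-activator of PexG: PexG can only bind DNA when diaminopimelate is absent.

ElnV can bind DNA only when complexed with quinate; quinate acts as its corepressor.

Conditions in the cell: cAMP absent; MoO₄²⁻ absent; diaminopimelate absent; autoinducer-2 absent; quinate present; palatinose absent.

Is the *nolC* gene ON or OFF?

OFF

cAMP is absent, so LutG is inactive.
Palatinose is absent, so WexX is active.
Quinate is present, so ElnV is active.
Autoinducer-2 is absent, so RudY is active.
Diaminopimelate is absent, so PexG is active.
MoO₄²⁻ is absent, so HolX is inactive.
With repressor WexX bound, *nolC* is not transcribed.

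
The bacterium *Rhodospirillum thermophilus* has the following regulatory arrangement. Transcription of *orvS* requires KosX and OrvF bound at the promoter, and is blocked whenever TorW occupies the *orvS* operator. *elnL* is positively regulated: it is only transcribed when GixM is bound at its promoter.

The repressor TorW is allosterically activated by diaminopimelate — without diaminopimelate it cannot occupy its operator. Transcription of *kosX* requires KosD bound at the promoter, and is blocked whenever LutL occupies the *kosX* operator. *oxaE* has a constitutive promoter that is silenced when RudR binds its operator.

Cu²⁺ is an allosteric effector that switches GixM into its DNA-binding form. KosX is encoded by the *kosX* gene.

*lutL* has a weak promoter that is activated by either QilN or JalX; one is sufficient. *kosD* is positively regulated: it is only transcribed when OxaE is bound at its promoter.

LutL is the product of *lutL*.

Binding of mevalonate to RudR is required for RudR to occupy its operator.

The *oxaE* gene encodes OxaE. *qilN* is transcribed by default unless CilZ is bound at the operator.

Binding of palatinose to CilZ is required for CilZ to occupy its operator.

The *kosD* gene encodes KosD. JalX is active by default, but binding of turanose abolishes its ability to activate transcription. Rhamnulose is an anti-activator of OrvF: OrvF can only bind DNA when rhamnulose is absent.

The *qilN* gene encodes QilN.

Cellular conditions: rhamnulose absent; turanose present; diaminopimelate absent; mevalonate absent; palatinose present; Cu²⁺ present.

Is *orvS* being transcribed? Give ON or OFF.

ON

Palatinose is present, so CilZ is active.
With repressor CilZ bound, *qilN* is not transcribed.
So QilN is not produced.
Turanose is present, so JalX is inactive.
No activator is available at the *lutL* promoter, so *lutL* is not transcribed.
So LutL is not produced.
Mevalonate is absent, so RudR is inactive.
With no repressor bound, *oxaE* is transcribed.
So OxaE is produced and active.
No repressor is bound and OxaE is active, so *kosD* is transcribed.
So KosD is produced and active.
No repressor is bound and KosD is active, so *kosX* is transcribed.
So KosX is produced and active.
Rhamnulose is absent, so OrvF is active.
Diaminopimelate is absent, so TorW is inactive.
No repressor is bound and KosX and OrvF are active, so *orvS* is transcribed.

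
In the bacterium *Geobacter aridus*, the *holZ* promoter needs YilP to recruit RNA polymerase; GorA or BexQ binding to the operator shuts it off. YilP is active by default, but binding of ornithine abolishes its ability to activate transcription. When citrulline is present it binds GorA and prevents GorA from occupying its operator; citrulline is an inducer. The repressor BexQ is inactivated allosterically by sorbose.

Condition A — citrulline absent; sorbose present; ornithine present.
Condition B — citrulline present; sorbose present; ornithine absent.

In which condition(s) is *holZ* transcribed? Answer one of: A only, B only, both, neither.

Condition A:
Citrulline is absent, so GorA is active.
Sorbose is present, so BexQ is inactive.
Ornithine is present, so YilP is inactive.
With repressor GorA bound, *holZ* is not transcribed.
→ *holZ* is OFF in A.
Condition B:
Citrulline is present, so GorA is inactive.
Sorbose is present, so BexQ is inactive.
Ornithine is absent, so YilP is active.
No repressor is bound and YilP is active, so *holZ* is transcribed.
→ *holZ* is ON in B.

B only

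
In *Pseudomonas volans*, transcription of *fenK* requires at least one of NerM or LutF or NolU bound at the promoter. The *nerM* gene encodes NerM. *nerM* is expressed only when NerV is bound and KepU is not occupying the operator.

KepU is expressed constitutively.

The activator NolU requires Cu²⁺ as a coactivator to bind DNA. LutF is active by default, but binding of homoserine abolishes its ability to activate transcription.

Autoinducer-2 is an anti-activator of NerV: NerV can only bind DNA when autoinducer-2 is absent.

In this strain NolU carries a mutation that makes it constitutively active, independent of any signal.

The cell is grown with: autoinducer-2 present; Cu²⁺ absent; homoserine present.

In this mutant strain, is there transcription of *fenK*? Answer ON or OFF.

ON

Autoinducer-2 is present, so NerV is inactive.
KepU is produced constitutively and is active.
With repressor KepU bound, *nerM* is not transcribed.
So NerM is not produced.
Homoserine is present, so LutF is inactive.
NolU is constitutively active in this strain.
Activator NolU is present, so *fenK* is transcribed.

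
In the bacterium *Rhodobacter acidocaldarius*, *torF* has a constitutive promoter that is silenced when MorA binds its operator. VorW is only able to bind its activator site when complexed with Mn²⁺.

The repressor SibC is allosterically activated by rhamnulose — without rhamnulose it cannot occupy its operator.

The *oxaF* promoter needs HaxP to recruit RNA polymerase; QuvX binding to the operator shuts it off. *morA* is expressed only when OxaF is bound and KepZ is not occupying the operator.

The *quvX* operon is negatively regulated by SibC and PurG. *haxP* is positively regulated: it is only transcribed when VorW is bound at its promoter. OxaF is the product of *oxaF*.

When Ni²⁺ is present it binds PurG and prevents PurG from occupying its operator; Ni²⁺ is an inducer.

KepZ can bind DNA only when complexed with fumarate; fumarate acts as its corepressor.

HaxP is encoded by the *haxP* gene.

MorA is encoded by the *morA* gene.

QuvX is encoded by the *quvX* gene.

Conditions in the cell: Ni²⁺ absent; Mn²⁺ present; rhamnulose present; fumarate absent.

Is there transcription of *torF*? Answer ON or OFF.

OFF

Mn²⁺ is present, so VorW is active.
No repressor is bound and VorW is active, so *haxP* is transcribed.
So HaxP is produced and active.
Rhamnulose is present, so SibC is active.
Ni²⁺ is absent, so PurG is active.
With repressor SibC bound, *quvX* is not transcribed.
So QuvX is not produced.
No repressor is bound and HaxP is active, so *oxaF* is transcribed.
So OxaF is produced and active.
Fumarate is absent, so KepZ is inactive.
No repressor is bound and OxaF is active, so *morA* is transcribed.
So MorA is produced and active.
With repressor MorA bound, *torF* is not transcribed.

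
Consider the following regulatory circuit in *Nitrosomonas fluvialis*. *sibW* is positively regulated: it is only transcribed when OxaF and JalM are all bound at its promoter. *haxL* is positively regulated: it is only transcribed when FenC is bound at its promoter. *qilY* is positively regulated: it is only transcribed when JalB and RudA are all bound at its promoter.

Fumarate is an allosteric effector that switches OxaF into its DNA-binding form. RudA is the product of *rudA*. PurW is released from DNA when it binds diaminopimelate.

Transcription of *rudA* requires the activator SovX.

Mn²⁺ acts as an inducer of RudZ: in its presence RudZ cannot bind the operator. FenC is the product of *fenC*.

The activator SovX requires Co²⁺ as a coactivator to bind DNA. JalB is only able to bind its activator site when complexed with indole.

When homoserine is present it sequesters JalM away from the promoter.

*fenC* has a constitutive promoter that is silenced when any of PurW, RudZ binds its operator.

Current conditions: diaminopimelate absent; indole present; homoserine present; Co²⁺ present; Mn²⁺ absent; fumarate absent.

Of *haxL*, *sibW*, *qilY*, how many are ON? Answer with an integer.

Diaminopimelate is absent, so PurW is active.
Mn²⁺ is absent, so RudZ is active.
With repressor PurW bound, *fenC* is not transcribed.
So FenC is not produced.
Required activator FenC is absent, so *haxL* is not transcribed.
→ *haxL* is OFF.
Fumarate is absent, so OxaF is inactive.
Homoserine is present, so JalM is inactive.
Required activator OxaF is absent, so *sibW* is not transcribed.
→ *sibW* is OFF.
Indole is present, so JalB is active.
Co²⁺ is present, so SovX is active.
No repressor is bound and SovX is active, so *rudA* is transcribed.
So RudA is produced and active.
No repressor is bound and JalB and RudA are active, so *qilY* is transcribed.
→ *qilY* is ON.
1 of the 3 genes is transcribed.

1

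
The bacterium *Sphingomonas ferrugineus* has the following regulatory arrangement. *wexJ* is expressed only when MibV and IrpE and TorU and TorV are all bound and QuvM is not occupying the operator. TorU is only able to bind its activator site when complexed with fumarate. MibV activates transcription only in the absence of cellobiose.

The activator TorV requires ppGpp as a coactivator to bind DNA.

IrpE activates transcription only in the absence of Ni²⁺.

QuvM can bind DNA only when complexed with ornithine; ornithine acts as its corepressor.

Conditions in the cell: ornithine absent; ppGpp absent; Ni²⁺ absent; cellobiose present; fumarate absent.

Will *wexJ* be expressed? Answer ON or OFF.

Cellobiose is present, so MibV is inactive.
Ornithine is absent, so QuvM is inactive.
Ni²⁺ is absent, so IrpE is active.
Fumarate is absent, so TorU is inactive.
ppGpp is absent, so TorV is inactive.
Required activator MibV is absent, so *wexJ* is not transcribed.

OFF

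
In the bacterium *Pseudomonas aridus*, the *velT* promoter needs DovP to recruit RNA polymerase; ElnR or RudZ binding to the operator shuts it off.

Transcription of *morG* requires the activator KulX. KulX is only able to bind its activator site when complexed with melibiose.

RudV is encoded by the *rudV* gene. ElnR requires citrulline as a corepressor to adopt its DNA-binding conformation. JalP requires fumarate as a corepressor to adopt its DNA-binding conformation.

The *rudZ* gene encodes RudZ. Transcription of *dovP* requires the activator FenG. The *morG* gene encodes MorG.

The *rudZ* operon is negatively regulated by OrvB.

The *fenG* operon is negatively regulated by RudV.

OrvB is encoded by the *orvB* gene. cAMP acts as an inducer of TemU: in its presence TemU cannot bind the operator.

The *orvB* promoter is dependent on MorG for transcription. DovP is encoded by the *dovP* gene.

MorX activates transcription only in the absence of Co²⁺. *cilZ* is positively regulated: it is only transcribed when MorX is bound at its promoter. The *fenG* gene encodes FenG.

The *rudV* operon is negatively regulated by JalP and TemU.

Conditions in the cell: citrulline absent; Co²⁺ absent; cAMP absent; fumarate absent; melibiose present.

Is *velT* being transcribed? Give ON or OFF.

Fumarate is absent, so JalP is inactive.
cAMP is absent, so TemU is active.
With repressor TemU bound, *rudV* is not transcribed.
So RudV is not produced.
With no repressor bound, *fenG* is transcribed.
So FenG is produced and active.
No repressor is bound and FenG is active, so *dovP* is transcribed.
So DovP is produced and active.
Citrulline is absent, so ElnR is inactive.
Melibiose is present, so KulX is active.
No repressor is bound and KulX is active, so *morG* is transcribed.
So MorG is produced and active.
No repressor is bound and MorG is active, so *orvB* is transcribed.
So OrvB is produced and active.
With repressor OrvB bound, *rudZ* is not transcribed.
So RudZ is not produced.
No repressor is bound and DovP is active, so *velT* is transcribed.

ON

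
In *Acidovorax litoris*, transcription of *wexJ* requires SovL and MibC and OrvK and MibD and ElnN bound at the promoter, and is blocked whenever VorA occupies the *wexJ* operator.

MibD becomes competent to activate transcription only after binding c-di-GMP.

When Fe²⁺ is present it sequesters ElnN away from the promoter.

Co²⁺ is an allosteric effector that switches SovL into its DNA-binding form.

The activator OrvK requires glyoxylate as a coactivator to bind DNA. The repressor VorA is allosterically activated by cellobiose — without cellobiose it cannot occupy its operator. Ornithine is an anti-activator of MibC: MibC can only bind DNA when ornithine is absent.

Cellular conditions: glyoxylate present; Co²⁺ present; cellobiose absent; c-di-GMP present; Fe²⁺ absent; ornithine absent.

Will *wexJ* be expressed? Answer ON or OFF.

Co²⁺ is present, so SovL is active.
Cellobiose is absent, so VorA is inactive.
Ornithine is absent, so MibC is active.
Glyoxylate is present, so OrvK is active.
c-di-GMP is present, so MibD is active.
Fe²⁺ is absent, so ElnN is active.
No repressor is bound and SovL and MibC and OrvK and MibD and ElnN are active, so *wexJ* is transcribed.

ON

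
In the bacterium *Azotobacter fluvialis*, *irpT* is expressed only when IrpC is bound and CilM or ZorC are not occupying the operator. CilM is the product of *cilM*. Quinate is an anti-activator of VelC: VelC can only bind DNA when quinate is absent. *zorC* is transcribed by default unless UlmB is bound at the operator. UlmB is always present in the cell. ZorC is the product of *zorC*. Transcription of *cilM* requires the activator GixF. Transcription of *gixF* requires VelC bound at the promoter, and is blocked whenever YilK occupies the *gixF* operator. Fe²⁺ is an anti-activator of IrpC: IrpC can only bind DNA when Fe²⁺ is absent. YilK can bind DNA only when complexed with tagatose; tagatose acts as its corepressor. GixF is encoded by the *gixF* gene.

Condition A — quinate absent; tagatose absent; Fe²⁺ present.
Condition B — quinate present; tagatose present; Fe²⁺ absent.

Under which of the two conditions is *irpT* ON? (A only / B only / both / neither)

B only

Condition A:
Quinate is absent, so VelC is active.
Tagatose is absent, so YilK is inactive.
No repressor is bound and VelC is active, so *gixF* is transcribed.
So GixF is produced and active.
No repressor is bound and GixF is active, so *cilM* is transcribed.
So CilM is produced and active.
UlmB is produced constitutively and is active.
With repressor UlmB bound, *zorC* is not transcribed.
So ZorC is not produced.
Fe²⁺ is present, so IrpC is inactive.
With repressor CilM bound, *irpT* is not transcribed.
→ *irpT* is OFF in A.
Condition B:
Quinate is present, so VelC is inactive.
Tagatose is present, so YilK is active.
With repressor YilK bound, *gixF* is not transcribed.
So GixF is not produced.
Required activator GixF is absent, so *cilM* is not transcribed.
So CilM is not produced.
UlmB is produced constitutively and is active.
With repressor UlmB bound, *zorC* is not transcribed.
So ZorC is not produced.
Fe²⁺ is absent, so IrpC is active.
No repressor is bound and IrpC is active, so *irpT* is transcribed.
→ *irpT* is ON in B.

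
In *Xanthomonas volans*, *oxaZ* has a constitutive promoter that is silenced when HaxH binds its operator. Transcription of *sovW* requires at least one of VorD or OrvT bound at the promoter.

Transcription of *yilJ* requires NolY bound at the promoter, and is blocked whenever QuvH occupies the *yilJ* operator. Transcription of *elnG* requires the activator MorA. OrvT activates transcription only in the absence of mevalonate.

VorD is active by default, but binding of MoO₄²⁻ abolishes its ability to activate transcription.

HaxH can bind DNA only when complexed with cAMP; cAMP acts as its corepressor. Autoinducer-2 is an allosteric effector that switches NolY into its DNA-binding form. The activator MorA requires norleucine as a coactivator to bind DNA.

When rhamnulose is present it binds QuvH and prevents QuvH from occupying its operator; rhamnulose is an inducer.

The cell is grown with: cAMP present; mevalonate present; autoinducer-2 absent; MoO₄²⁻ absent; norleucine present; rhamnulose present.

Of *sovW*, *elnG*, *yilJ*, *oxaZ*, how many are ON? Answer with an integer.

MoO₄²⁻ is absent, so VorD is active.
Mevalonate is present, so OrvT is inactive.
Activator VorD is present, so *sovW* is transcribed.
→ *sovW* is ON.
Norleucine is present, so MorA is active.
No repressor is bound and MorA is active, so *elnG* is transcribed.
→ *elnG* is ON.
Autoinducer-2 is absent, so NolY is inactive.
Rhamnulose is present, so QuvH is inactive.
Required activator NolY is absent, so *yilJ* is not transcribed.
→ *yilJ* is OFF.
cAMP is present, so HaxH is active.
With repressor HaxH bound, *oxaZ* is not transcribed.
→ *oxaZ* is OFF.
2 of the 4 genes are transcribed.

2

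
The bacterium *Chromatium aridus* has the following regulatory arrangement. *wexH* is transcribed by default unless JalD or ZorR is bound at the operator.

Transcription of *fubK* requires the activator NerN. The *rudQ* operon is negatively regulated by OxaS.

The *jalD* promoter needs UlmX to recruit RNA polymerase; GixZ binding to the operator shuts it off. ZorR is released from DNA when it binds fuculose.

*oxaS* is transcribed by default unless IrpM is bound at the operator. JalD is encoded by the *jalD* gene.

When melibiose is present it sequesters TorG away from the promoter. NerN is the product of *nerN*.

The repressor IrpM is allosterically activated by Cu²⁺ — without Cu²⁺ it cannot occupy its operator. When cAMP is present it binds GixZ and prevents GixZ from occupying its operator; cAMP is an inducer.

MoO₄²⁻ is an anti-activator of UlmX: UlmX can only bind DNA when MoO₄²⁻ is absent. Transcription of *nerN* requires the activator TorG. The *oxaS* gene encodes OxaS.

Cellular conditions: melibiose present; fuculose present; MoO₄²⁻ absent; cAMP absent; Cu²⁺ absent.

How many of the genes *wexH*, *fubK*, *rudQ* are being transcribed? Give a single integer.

cAMP is absent, so GixZ is active.
MoO₄²⁻ is absent, so UlmX is active.
With repressor GixZ bound, *jalD* is not transcribed.
So JalD is not produced.
Fuculose is present, so ZorR is inactive.
With no repressor bound, *wexH* is transcribed.
→ *wexH* is ON.
Melibiose is present, so TorG is inactive.
Required activator TorG is absent, so *nerN* is not transcribed.
So NerN is not produced.
Required activator NerN is absent, so *fubK* is not transcribed.
→ *fubK* is OFF.
Cu²⁺ is absent, so IrpM is inactive.
With no repressor bound, *oxaS* is transcribed.
So OxaS is produced and active.
With repressor OxaS bound, *rudQ* is not transcribed.
→ *rudQ* is OFF.
1 of the 3 genes is transcribed.

1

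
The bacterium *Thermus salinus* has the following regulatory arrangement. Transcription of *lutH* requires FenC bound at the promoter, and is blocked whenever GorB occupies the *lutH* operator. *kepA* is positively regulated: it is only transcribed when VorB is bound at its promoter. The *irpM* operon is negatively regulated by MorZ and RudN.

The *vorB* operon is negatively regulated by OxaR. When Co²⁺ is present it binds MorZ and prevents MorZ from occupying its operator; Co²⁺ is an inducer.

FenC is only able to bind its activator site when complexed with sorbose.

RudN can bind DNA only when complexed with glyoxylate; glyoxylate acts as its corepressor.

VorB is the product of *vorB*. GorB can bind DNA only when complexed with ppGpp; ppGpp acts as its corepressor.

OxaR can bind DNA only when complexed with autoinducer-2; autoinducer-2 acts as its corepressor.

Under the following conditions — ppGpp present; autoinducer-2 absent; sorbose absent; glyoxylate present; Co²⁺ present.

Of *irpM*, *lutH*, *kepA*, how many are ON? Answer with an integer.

1

Co²⁺ is present, so MorZ is inactive.
Glyoxylate is present, so RudN is active.
With repressor RudN bound, *irpM* is not transcribed.
→ *irpM* is OFF.
Sorbose is absent, so FenC is inactive.
ppGpp is present, so GorB is active.
With repressor GorB bound, *lutH* is not transcribed.
→ *lutH* is OFF.
Autoinducer-2 is absent, so OxaR is inactive.
With no repressor bound, *vorB* is transcribed.
So VorB is produced and active.
No repressor is bound and VorB is active, so *kepA* is transcribed.
→ *kepA* is ON.
1 of the 3 genes is transcribed.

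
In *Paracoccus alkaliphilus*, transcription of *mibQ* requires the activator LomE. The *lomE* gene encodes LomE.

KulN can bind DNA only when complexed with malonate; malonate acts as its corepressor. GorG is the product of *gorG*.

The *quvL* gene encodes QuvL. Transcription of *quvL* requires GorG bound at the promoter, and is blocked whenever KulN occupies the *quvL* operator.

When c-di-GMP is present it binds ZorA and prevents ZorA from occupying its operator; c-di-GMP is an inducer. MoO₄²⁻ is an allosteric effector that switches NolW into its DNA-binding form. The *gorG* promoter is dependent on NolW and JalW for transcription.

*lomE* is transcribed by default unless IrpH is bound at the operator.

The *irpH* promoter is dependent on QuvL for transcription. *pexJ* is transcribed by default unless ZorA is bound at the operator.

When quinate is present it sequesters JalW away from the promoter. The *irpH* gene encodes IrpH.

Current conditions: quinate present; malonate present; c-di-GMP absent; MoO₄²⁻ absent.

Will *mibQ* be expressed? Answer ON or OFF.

ON

MoO₄²⁻ is absent, so NolW is inactive.
Quinate is present, so JalW is inactive.
Required activator NolW is absent, so *gorG* is not transcribed.
So GorG is not produced.
Malonate is present, so KulN is active.
With repressor KulN bound, *quvL* is not transcribed.
So QuvL is not produced.
Required activator QuvL is absent, so *irpH* is not transcribed.
So IrpH is not produced.
With no repressor bound, *lomE* is transcribed.
So LomE is produced and active.
No repressor is bound and LomE is active, so *mibQ* is transcribed.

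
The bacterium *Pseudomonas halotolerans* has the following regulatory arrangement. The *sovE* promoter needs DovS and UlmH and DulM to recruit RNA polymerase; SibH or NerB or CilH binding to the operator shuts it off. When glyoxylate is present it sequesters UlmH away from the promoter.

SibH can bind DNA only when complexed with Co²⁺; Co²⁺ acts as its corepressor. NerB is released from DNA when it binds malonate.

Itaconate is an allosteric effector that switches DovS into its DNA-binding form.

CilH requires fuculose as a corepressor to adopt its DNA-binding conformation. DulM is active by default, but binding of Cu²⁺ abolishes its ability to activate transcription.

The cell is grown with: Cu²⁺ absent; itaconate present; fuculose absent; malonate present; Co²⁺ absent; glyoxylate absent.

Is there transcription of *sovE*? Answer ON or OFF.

Co²⁺ is absent, so SibH is inactive.
Itaconate is present, so DovS is active.
Malonate is present, so NerB is inactive.
Glyoxylate is absent, so UlmH is active.
Fuculose is absent, so CilH is inactive.
Cu²⁺ is absent, so DulM is active.
No repressor is bound and DovS and UlmH and DulM are active, so *sovE* is transcribed.

ON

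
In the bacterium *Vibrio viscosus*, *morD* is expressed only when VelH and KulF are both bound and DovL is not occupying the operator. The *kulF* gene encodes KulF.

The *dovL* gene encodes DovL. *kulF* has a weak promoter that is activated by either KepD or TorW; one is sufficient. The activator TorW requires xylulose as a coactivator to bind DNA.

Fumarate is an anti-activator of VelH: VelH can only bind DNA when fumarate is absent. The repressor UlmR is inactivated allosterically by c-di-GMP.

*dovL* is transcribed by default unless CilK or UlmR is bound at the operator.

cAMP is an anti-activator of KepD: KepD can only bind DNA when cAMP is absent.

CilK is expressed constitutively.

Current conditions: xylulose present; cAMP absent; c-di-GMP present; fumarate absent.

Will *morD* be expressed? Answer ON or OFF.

ON

Fumarate is absent, so VelH is active.
CilK is produced constitutively and is active.
c-di-GMP is present, so UlmR is inactive.
With repressor CilK bound, *dovL* is not transcribed.
So DovL is not produced.
cAMP is absent, so KepD is active.
Xylulose is present, so TorW is active.
Activator KepD is present, so *kulF* is transcribed.
So KulF is produced and active.
No repressor is bound and VelH and KulF are active, so *morD* is transcribed.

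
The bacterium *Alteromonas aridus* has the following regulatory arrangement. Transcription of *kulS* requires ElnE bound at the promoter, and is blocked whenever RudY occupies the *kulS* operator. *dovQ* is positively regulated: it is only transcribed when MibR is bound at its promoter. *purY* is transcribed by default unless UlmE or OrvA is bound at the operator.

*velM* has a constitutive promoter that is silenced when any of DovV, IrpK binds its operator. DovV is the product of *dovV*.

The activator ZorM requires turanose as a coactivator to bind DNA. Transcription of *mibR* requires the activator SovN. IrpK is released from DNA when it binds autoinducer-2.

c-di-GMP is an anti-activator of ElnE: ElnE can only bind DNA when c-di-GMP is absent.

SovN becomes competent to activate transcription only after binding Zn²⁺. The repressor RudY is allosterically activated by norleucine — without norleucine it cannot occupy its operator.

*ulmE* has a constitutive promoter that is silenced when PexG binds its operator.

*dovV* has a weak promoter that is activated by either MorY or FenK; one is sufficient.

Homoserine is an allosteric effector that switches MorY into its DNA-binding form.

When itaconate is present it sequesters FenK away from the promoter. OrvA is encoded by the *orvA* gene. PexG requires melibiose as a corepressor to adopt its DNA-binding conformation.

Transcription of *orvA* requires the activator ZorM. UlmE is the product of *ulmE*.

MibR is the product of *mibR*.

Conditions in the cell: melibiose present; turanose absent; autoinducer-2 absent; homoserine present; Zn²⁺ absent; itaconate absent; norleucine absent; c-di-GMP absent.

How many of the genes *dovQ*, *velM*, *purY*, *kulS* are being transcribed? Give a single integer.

2

Zn²⁺ is absent, so SovN is inactive.
Required activator SovN is absent, so *mibR* is not transcribed.
So MibR is not produced.
Required activator MibR is absent, so *dovQ* is not transcribed.
→ *dovQ* is OFF.
Homoserine is present, so MorY is active.
Itaconate is absent, so FenK is active.
Activator MorY is present, so *dovV* is transcribed.
So DovV is produced and active.
Autoinducer-2 is absent, so IrpK is active.
With repressor DovV bound, *velM* is not transcribed.
→ *velM* is OFF.
Melibiose is present, so PexG is active.
With repressor PexG bound, *ulmE* is not transcribed.
So UlmE is not produced.
Turanose is absent, so ZorM is inactive.
Required activator ZorM is absent, so *orvA* is not transcribed.
So OrvA is not produced.
With no repressor bound, *purY* is transcribed.
→ *purY* is ON.
Norleucine is absent, so RudY is inactive.
c-di-GMP is absent, so ElnE is active.
No repressor is bound and ElnE is active, so *kulS* is transcribed.
→ *kulS* is ON.
2 of the 4 genes are transcribed.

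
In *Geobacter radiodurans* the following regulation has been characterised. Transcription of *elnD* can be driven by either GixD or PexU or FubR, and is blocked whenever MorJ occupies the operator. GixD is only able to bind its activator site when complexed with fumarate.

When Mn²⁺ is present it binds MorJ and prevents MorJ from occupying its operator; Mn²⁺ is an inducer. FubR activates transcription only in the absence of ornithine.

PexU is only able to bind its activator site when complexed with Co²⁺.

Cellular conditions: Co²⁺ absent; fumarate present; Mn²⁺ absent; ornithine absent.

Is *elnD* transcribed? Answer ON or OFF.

Fumarate is present, so GixD is active.
Mn²⁺ is absent, so MorJ is active.
Co²⁺ is absent, so PexU is inactive.
Ornithine is absent, so FubR is active.
With repressor MorJ bound, *elnD* is not transcribed.

OFF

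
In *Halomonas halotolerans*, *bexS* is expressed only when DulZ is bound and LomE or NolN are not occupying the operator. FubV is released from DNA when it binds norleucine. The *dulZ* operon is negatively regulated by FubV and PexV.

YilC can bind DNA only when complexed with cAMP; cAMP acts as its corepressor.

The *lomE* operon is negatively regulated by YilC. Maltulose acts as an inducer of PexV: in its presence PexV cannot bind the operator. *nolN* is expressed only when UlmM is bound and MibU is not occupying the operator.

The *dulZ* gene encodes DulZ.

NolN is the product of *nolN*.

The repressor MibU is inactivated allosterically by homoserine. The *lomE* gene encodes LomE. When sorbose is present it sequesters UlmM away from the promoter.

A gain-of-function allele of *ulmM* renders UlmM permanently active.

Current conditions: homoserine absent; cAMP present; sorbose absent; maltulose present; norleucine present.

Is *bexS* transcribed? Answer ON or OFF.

cAMP is present, so YilC is active.
With repressor YilC bound, *lomE* is not transcribed.
So LomE is not produced.
Norleucine is present, so FubV is inactive.
Maltulose is present, so PexV is inactive.
With no repressor bound, *dulZ* is transcribed.
So DulZ is produced and active.
UlmM is constitutively active in this strain.
Homoserine is absent, so MibU is active.
With repressor MibU bound, *nolN* is not transcribed.
So NolN is not produced.
No repressor is bound and DulZ is active, so *bexS* is transcribed.

ON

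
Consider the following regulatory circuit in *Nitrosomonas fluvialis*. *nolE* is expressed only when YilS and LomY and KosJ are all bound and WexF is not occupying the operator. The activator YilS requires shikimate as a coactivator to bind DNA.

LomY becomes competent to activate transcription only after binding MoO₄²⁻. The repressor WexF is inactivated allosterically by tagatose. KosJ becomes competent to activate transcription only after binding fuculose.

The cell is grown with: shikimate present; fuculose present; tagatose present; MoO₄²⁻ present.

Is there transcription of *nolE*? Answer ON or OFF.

Shikimate is present, so YilS is active.
Tagatose is present, so WexF is inactive.
MoO₄²⁻ is present, so LomY is active.
Fuculose is present, so KosJ is active.
No repressor is bound and YilS and LomY and KosJ are active, so *nolE* is transcribed.

ON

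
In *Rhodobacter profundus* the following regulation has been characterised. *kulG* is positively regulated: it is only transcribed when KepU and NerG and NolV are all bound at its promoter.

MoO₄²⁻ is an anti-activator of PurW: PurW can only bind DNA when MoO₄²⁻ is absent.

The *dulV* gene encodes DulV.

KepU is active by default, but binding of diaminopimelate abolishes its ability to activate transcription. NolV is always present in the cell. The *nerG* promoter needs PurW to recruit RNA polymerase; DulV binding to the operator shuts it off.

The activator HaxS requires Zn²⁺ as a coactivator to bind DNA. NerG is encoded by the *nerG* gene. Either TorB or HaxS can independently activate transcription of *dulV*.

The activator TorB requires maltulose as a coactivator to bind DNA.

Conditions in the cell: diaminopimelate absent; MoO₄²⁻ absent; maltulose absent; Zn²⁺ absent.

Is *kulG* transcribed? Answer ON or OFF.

ON

Diaminopimelate is absent, so KepU is active.
MoO₄²⁻ is absent, so PurW is active.
Maltulose is absent, so TorB is inactive.
Zn²⁺ is absent, so HaxS is inactive.
No activator is available at the *dulV* promoter, so *dulV* is not transcribed.
So DulV is not produced.
No repressor is bound and PurW is active, so *nerG* is transcribed.
So NerG is produced and active.
NolV is produced constitutively and is active.
No repressor is bound and KepU and NerG and NolV are active, so *kulG* is transcribed.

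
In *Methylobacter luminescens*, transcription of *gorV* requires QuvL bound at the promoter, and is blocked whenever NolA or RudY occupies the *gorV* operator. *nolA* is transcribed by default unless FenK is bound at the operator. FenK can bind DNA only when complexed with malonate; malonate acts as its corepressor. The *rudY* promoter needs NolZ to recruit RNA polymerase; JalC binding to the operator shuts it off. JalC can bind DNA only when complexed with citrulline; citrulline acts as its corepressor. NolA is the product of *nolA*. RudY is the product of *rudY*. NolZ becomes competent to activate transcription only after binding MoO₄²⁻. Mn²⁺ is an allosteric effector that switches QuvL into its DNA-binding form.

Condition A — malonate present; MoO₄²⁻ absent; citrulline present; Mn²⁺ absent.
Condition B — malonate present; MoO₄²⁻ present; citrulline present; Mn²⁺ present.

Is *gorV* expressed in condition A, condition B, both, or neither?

Condition A:
Malonate is present, so FenK is active.
With repressor FenK bound, *nolA* is not transcribed.
So NolA is not produced.
MoO₄²⁻ is absent, so NolZ is inactive.
Citrulline is present, so JalC is active.
With repressor JalC bound, *rudY* is not transcribed.
So RudY is not produced.
Mn²⁺ is absent, so QuvL is inactive.
Required activator QuvL is absent, so *gorV* is not transcribed.
→ *gorV* is OFF in A.
Condition B:
Malonate is present, so FenK is active.
With repressor FenK bound, *nolA* is not transcribed.
So NolA is not produced.
MoO₄²⁻ is present, so NolZ is active.
Citrulline is present, so JalC is active.
With repressor JalC bound, *rudY* is not transcribed.
So RudY is not produced.
Mn²⁺ is present, so QuvL is active.
No repressor is bound and QuvL is active, so *gorV* is transcribed.
→ *gorV* is ON in B.

B only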